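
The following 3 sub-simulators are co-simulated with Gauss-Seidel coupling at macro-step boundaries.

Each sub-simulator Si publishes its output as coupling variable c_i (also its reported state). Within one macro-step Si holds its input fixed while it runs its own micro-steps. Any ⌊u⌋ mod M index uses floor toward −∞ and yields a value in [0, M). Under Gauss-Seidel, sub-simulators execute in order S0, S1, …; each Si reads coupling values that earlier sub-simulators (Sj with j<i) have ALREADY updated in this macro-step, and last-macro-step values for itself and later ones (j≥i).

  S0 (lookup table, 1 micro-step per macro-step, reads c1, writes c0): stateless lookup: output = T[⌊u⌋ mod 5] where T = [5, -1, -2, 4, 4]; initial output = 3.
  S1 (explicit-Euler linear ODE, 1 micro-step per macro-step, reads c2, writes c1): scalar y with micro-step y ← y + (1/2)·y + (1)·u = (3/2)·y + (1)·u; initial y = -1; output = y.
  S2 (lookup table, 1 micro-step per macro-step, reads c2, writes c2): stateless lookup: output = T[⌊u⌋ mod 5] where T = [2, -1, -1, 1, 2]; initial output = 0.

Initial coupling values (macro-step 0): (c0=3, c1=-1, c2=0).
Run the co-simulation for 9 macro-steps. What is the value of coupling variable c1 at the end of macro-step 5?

macro 1: S0 reads c1=-1 → after 1×micro: 4; S1 reads c2=0 → after 1×micro: -3/2; S2 reads c2=0 → after 1×micro: 2 ⇒ (c0=4, c1=-3/2, c2=2)
macro 2: S0 reads c1=-3/2 → after 1×micro: 4; S1 reads c2=2 → after 1×micro: -1/4; S2 reads c2=2 → after 1×micro: -1 ⇒ (c0=4, c1=-1/4, c2=-1)
macro 3: S0 reads c1=-1/4 → after 1×micro: 4; S1 reads c2=-1 → after 1×micro: -11/8; S2 reads c2=-1 → after 1×micro: 2 ⇒ (c0=4, c1=-11/8, c2=2)
macro 4: S0 reads c1=-11/8 → after 1×micro: 4; S1 reads c2=2 → after 1×micro: -1/16; S2 reads c2=2 → after 1×micro: -1 ⇒ (c0=4, c1=-1/16, c2=-1)
macro 5: S0 reads c1=-1/16 → after 1×micro: 4; S1 reads c2=-1 → after 1×micro: -35/32; S2 reads c2=-1 → after 1×micro: 2 ⇒ (c0=4, c1=-35/32, c2=2)
macro 6: S0 reads c1=-35/32 → after 1×micro: 4; S1 reads c2=2 → after 1×micro: 23/64; S2 reads c2=2 → after 1×micro: -1 ⇒ (c0=4, c1=23/64, c2=-1)
macro 7: S0 reads c1=23/64 → after 1×micro: 5; S1 reads c2=-1 → after 1×micro: -59/128; S2 reads c2=-1 → after 1×micro: 2 ⇒ (c0=5, c1=-59/128, c2=2)
macro 8: S0 reads c1=-59/128 → after 1×micro: 4; S1 reads c2=2 → after 1×micro: 335/256; S2 reads c2=2 → after 1×micro: -1 ⇒ (c0=4, c1=335/256, c2=-1)
macro 9: S0 reads c1=335/256 → after 1×micro: -1; S1 reads c2=-1 → after 1×micro: 493/512; S2 reads c2=-1 → after 1×micro: 2 ⇒ (c0=-1, c1=493/512, c2=2)

c1 at macro-step 5 = -35/32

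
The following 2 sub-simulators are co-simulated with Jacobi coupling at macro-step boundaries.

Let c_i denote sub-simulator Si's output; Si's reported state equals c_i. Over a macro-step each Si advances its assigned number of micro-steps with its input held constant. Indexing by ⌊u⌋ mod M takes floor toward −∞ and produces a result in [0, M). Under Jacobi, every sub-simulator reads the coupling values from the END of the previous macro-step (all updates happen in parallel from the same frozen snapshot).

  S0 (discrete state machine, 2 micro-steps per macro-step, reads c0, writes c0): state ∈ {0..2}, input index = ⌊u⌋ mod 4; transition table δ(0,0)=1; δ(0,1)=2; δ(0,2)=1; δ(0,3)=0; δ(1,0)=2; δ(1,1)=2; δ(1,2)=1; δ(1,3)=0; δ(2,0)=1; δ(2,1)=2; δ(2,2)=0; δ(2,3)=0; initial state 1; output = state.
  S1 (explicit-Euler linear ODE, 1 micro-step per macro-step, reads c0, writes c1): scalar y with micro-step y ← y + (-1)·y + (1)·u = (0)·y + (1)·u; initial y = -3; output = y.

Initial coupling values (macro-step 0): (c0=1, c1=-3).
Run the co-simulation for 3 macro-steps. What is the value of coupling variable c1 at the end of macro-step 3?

c1 at macro-step 3 = 1

macro 1: S0 reads c0=1 → after 2×micro: 2; S1 reads c0=1 → after 1×micro: 1 ⇒ (c0=2, c1=1)
macro 2: S0 reads c0=2 → after 2×micro: 1; S1 reads c0=2 → after 1×micro: 2 ⇒ (c0=1, c1=2)
macro 3: S0 reads c0=1 → after 2×micro: 2; S1 reads c0=1 → after 1×micro: 1 ⇒ (c0=2, c1=1)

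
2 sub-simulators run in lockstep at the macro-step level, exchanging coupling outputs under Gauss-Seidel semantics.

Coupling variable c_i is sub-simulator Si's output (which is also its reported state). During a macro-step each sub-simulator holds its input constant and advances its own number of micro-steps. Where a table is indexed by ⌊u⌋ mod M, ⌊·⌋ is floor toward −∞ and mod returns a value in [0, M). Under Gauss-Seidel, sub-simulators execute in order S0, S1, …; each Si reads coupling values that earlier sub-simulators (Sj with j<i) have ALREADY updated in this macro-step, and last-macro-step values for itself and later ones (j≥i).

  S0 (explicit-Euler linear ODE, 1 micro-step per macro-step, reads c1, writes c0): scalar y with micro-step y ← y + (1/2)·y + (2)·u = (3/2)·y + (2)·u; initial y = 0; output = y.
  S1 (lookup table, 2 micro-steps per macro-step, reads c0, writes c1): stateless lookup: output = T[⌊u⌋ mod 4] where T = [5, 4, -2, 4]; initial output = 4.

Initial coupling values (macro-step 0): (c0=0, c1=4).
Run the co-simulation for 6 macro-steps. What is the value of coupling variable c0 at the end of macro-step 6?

c0 at macro-step 6 = 1087/8

macro 1: S0 reads c1=4 → after 1×micro: 8; S1 reads c0=8 → after 2×micro: 5 ⇒ (c0=8, c1=5)
macro 2: S0 reads c1=5 → after 1×micro: 22; S1 reads c0=22 → after 2×micro: -2 ⇒ (c0=22, c1=-2)
macro 3: S0 reads c1=-2 → after 1×micro: 29; S1 reads c0=29 → after 2×micro: 4 ⇒ (c0=29, c1=4)
macro 4: S0 reads c1=4 → after 1×micro: 103/2; S1 reads c0=103/2 → after 2×micro: 4 ⇒ (c0=103/2, c1=4)
macro 5: S0 reads c1=4 → after 1×micro: 341/4; S1 reads c0=341/4 → after 2×micro: 4 ⇒ (c0=341/4, c1=4)
macro 6: S0 reads c1=4 → after 1×micro: 1087/8; S1 reads c0=1087/8 → after 2×micro: 4 ⇒ (c0=1087/8, c1=4)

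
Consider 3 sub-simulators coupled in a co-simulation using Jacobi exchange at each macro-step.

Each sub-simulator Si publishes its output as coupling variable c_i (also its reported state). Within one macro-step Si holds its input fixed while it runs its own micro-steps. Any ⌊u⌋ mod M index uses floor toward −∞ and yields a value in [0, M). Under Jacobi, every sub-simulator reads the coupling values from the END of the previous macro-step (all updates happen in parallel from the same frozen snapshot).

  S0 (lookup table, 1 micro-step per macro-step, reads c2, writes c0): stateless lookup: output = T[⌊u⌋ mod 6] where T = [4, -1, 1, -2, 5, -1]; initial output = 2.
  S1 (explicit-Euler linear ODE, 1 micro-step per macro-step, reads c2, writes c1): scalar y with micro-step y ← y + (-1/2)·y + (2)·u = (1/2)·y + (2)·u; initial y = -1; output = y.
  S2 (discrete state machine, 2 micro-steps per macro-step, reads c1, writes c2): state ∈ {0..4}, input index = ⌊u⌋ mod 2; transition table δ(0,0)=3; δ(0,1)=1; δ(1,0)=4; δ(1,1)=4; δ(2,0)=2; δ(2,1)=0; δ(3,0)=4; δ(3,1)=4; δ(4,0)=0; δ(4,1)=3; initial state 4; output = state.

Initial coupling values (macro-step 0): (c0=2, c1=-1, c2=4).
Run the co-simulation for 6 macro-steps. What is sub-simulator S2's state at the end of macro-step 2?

macro 1: S0 reads c2=4 → after 1×micro: 5; S1 reads c2=4 → after 1×micro: 15/2; S2 reads c1=-1 → after 2×micro: 4 ⇒ (c0=5, c1=15/2, c2=4)
macro 2: S0 reads c2=4 → after 1×micro: 5; S1 reads c2=4 → after 1×micro: 47/4; S2 reads c1=15/2 → after 2×micro: 4 ⇒ (c0=5, c1=47/4, c2=4)
macro 3: S0 reads c2=4 → after 1×micro: 5; S1 reads c2=4 → after 1×micro: 111/8; S2 reads c1=47/4 → after 2×micro: 4 ⇒ (c0=5, c1=111/8, c2=4)
macro 4: S0 reads c2=4 → after 1×micro: 5; S1 reads c2=4 → after 1×micro: 239/16; S2 reads c1=111/8 → after 2×micro: 4 ⇒ (c0=5, c1=239/16, c2=4)
macro 5: S0 reads c2=4 → after 1×micro: 5; S1 reads c2=4 → after 1×micro: 495/32; S2 reads c1=239/16 → after 2×micro: 3 ⇒ (c0=5, c1=495/32, c2=3)
macro 6: S0 reads c2=3 → after 1×micro: -2; S1 reads c2=3 → after 1×micro: 879/64; S2 reads c1=495/32 → after 2×micro: 3 ⇒ (c0=-2, c1=879/64, c2=3)

S2 state at macro-step 2 = 4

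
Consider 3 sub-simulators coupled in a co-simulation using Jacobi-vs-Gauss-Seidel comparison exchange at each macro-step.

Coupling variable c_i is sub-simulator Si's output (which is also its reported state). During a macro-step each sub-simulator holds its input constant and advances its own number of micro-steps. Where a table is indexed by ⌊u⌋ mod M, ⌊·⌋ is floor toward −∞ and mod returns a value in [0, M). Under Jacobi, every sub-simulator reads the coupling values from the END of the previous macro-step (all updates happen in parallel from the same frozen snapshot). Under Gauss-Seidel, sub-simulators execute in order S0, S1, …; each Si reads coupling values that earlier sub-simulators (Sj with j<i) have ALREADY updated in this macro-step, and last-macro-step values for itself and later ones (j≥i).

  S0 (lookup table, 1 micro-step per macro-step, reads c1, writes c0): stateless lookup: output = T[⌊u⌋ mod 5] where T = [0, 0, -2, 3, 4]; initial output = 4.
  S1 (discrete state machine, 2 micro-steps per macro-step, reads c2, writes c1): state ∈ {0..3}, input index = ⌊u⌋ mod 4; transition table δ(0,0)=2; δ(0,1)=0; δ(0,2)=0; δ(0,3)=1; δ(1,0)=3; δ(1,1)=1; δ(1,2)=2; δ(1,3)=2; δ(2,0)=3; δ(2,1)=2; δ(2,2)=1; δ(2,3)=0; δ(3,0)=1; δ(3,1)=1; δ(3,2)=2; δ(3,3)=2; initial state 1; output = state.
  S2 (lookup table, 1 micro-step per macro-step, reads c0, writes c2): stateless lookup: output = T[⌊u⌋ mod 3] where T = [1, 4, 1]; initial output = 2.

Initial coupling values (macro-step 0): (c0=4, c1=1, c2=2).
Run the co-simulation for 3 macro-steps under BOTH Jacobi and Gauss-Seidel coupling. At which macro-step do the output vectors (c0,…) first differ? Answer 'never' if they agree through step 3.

[Jacobi] macro 1: S0 reads c1=1 → after 1×micro: 0; S1 reads c2=2 → after 2×micro: 1; S2 reads c0=4 → after 1×micro: 4 ⇒ (c0=0, c1=1, c2=4)
[Jacobi] macro 2: S0 reads c1=1 → after 1×micro: 0; S1 reads c2=4 → after 2×micro: 1; S2 reads c0=0 → after 1×micro: 1 ⇒ (c0=0, c1=1, c2=1)
[Jacobi] macro 3: S0 reads c1=1 → after 1×micro: 0; S1 reads c2=1 → after 2×micro: 1; S2 reads c0=0 → after 1×micro: 1 ⇒ (c0=0, c1=1, c2=1)
[Gauss-Seidel] macro 1: S0 reads c1=1 → after 1×micro: 0; S1 reads c2=2 → after 2×micro: 1; S2 reads c0=0 → after 1×micro: 1 ⇒ (c0=0, c1=1, c2=1)
[Gauss-Seidel] macro 2: S0 reads c1=1 → after 1×micro: 0; S1 reads c2=1 → after 2×micro: 1; S2 reads c0=0 → after 1×micro: 1 ⇒ (c0=0, c1=1, c2=1)
[Gauss-Seidel] macro 3: S0 reads c1=1 → after 1×micro: 0; S1 reads c2=1 → after 2×micro: 1; S2 reads c0=0 → after 1×micro: 1 ⇒ (c0=0, c1=1, c2=1)

first divergence at macro-step: 1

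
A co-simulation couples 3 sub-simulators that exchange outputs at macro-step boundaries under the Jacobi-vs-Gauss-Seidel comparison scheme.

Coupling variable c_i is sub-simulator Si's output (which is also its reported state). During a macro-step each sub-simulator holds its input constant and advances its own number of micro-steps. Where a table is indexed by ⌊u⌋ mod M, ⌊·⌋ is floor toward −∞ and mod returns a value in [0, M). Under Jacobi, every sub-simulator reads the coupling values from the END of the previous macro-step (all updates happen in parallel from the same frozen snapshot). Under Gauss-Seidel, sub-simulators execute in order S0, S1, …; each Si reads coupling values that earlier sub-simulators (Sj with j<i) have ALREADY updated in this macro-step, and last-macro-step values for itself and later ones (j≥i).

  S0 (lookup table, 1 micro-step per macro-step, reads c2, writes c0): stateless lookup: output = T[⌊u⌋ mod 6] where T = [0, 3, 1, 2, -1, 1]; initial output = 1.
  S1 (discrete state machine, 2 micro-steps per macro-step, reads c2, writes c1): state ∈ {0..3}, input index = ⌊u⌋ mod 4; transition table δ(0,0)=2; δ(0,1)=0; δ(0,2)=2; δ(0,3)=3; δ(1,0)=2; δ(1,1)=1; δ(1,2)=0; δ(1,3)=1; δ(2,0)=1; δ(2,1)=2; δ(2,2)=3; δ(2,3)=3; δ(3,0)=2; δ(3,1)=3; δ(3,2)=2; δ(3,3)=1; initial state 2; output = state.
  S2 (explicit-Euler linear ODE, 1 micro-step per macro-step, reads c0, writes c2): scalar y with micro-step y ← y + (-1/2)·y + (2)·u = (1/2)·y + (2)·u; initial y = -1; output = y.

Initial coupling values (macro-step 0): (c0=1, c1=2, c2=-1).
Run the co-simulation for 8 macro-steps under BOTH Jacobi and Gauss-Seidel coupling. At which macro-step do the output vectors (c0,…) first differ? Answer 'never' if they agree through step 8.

[Jacobi] macro 1: S0 reads c2=-1 → after 1×micro: 1; S1 reads c2=-1 → after 2×micro: 1; S2 reads c0=1 → after 1×micro: 3/2 ⇒ (c0=1, c1=1, c2=3/2)
[Jacobi] macro 2: S0 reads c2=3/2 → after 1×micro: 3; S1 reads c2=3/2 → after 2×micro: 1; S2 reads c0=1 → after 1×micro: 11/4 ⇒ (c0=3, c1=1, c2=11/4)
[Jacobi] macro 3: S0 reads c2=11/4 → after 1×micro: 1; S1 reads c2=11/4 → after 2×micro: 2; S2 reads c0=3 → after 1×micro: 59/8 ⇒ (c0=1, c1=2, c2=59/8)
[Jacobi] macro 4: S0 reads c2=59/8 → after 1×micro: 3; S1 reads c2=59/8 → after 2×micro: 1; S2 reads c0=1 → after 1×micro: 91/16 ⇒ (c0=3, c1=1, c2=91/16)
[Jacobi] macro 5: S0 reads c2=91/16 → after 1×micro: 1; S1 reads c2=91/16 → after 2×micro: 1; S2 reads c0=3 → after 1×micro: 283/32 ⇒ (c0=1, c1=1, c2=283/32)
[Jacobi] macro 6: S0 reads c2=283/32 → after 1×micro: 1; S1 reads c2=283/32 → after 2×micro: 1; S2 reads c0=1 → after 1×micro: 411/64 ⇒ (c0=1, c1=1, c2=411/64)
[Jacobi] macro 7: S0 reads c2=411/64 → after 1×micro: 0; S1 reads c2=411/64 → after 2×micro: 2; S2 reads c0=1 → after 1×micro: 667/128 ⇒ (c0=0, c1=2, c2=667/128)
[Jacobi] macro 8: S0 reads c2=667/128 → after 1×micro: 1; S1 reads c2=667/128 → after 2×micro: 2; S2 reads c0=0 → after 1×micro: 667/256 ⇒ (c0=1, c1=2, c2=667/256)
[Gauss-Seidel] macro 1: S0 reads c2=-1 → after 1×micro: 1; S1 reads c2=-1 → after 2×micro: 1; S2 reads c0=1 → after 1×micro: 3/2 ⇒ (c0=1, c1=1, c2=3/2)
[Gauss-Seidel] macro 2: S0 reads c2=3/2 → after 1×micro: 3; S1 reads c2=3/2 → after 2×micro: 1; S2 reads c0=3 → after 1×micro: 27/4 ⇒ (c0=3, c1=1, c2=27/4)
[Gauss-Seidel] macro 3: S0 reads c2=27/4 → after 1×micro: 0; S1 reads c2=27/4 → after 2×micro: 2; S2 reads c0=0 → after 1×micro: 27/8 ⇒ (c0=0, c1=2, c2=27/8)
[Gauss-Seidel] macro 4: S0 reads c2=27/8 → after 1×micro: 2; S1 reads c2=27/8 → after 2×micro: 1; S2 reads c0=2 → after 1×micro: 91/16 ⇒ (c0=2, c1=1, c2=91/16)
[Gauss-Seidel] macro 5: S0 reads c2=91/16 → after 1×micro: 1; S1 reads c2=91/16 → after 2×micro: 1; S2 reads c0=1 → after 1×micro: 155/32 ⇒ (c0=1, c1=1, c2=155/32)
[Gauss-Seidel] macro 6: S0 reads c2=155/32 → after 1×micro: -1; S1 reads c2=155/32 → after 2×micro: 1; S2 reads c0=-1 → after 1×micro: 27/64 ⇒ (c0=-1, c1=1, c2=27/64)
[Gauss-Seidel] macro 7: S0 reads c2=27/64 → after 1×micro: 0; S1 reads c2=27/64 → after 2×micro: 1; S2 reads c0=0 → after 1×micro: 27/128 ⇒ (c0=0, c1=1, c2=27/128)
[Gauss-Seidel] macro 8: S0 reads c2=27/128 → after 1×micro: 0; S1 reads c2=27/128 → after 2×micro: 1; S2 reads c0=0 → after 1×micro: 27/256 ⇒ (c0=0, c1=1, c2=27/256)

first divergence at macro-step: 2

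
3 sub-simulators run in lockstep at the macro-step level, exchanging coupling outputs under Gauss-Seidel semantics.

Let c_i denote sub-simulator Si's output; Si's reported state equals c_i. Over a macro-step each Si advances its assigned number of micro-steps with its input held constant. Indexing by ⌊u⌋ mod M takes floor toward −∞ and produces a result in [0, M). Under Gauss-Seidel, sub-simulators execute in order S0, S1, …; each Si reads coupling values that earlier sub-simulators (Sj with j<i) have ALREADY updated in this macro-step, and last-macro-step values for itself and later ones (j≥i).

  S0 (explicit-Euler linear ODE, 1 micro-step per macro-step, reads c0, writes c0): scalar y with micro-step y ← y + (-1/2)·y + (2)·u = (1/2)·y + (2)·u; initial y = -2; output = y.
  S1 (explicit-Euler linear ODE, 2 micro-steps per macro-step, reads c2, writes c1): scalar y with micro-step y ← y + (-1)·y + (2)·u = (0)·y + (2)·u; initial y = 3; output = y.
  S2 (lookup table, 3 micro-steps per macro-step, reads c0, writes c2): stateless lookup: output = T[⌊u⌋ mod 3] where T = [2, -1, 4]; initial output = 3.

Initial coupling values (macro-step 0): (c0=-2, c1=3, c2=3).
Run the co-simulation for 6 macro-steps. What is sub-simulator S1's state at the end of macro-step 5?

S1 state at macro-step 5 = 8

macro 1: S0 reads c0=-2 → after 1×micro: -5; S1 reads c2=3 → after 2×micro: 6; S2 reads c0=-5 → after 3×micro: -1 ⇒ (c0=-5, c1=6, c2=-1)
macro 2: S0 reads c0=-5 → after 1×micro: -25/2; S1 reads c2=-1 → after 2×micro: -2; S2 reads c0=-25/2 → after 3×micro: 4 ⇒ (c0=-25/2, c1=-2, c2=4)
macro 3: S0 reads c0=-25/2 → after 1×micro: -125/4; S1 reads c2=4 → after 2×micro: 8; S2 reads c0=-125/4 → after 3×micro: -1 ⇒ (c0=-125/4, c1=8, c2=-1)
macro 4: S0 reads c0=-125/4 → after 1×micro: -625/8; S1 reads c2=-1 → after 2×micro: -2; S2 reads c0=-625/8 → after 3×micro: 4 ⇒ (c0=-625/8, c1=-2, c2=4)
macro 5: S0 reads c0=-625/8 → after 1×micro: -3125/16; S1 reads c2=4 → after 2×micro: 8; S2 reads c0=-3125/16 → after 3×micro: 4 ⇒ (c0=-3125/16, c1=8, c2=4)
macro 6: S0 reads c0=-3125/16 → after 1×micro: -15625/32; S1 reads c2=4 → after 2×micro: 8; S2 reads c0=-15625/32 → after 3×micro: 2 ⇒ (c0=-15625/32, c1=8, c2=2)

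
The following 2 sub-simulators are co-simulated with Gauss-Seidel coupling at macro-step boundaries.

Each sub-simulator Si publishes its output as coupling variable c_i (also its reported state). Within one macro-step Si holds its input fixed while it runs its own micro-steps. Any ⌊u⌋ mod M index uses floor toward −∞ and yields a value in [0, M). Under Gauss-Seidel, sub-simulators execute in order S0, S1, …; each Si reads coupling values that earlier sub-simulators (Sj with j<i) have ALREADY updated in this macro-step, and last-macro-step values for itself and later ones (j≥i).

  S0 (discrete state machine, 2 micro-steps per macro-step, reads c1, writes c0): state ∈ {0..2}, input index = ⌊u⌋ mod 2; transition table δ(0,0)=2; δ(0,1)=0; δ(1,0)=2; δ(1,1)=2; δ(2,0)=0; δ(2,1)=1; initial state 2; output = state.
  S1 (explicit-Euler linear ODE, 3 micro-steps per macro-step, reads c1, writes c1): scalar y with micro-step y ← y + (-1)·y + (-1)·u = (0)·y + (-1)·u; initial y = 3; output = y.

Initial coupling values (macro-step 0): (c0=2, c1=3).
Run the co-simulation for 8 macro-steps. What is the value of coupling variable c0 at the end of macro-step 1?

c0 at macro-step 1 = 2

macro 1: S0 reads c1=3 → after 2×micro: 2; S1 reads c1=3 → after 3×micro: -3 ⇒ (c0=2, c1=-3)
macro 2: S0 reads c1=-3 → after 2×micro: 2; S1 reads c1=-3 → after 3×micro: 3 ⇒ (c0=2, c1=3)
macro 3: S0 reads c1=3 → after 2×micro: 2; S1 reads c1=3 → after 3×micro: -3 ⇒ (c0=2, c1=-3)
macro 4: S0 reads c1=-3 → after 2×micro: 2; S1 reads c1=-3 → after 3×micro: 3 ⇒ (c0=2, c1=3)
macro 5: S0 reads c1=3 → after 2×micro: 2; S1 reads c1=3 → after 3×micro: -3 ⇒ (c0=2, c1=-3)
macro 6: S0 reads c1=-3 → after 2×micro: 2; S1 reads c1=-3 → after 3×micro: 3 ⇒ (c0=2, c1=3)
macro 7: S0 reads c1=3 → after 2×micro: 2; S1 reads c1=3 → after 3×micro: -3 ⇒ (c0=2, c1=-3)
macro 8: S0 reads c1=-3 → after 2×micro: 2; S1 reads c1=-3 → after 3×micro: 3 ⇒ (c0=2, c1=3)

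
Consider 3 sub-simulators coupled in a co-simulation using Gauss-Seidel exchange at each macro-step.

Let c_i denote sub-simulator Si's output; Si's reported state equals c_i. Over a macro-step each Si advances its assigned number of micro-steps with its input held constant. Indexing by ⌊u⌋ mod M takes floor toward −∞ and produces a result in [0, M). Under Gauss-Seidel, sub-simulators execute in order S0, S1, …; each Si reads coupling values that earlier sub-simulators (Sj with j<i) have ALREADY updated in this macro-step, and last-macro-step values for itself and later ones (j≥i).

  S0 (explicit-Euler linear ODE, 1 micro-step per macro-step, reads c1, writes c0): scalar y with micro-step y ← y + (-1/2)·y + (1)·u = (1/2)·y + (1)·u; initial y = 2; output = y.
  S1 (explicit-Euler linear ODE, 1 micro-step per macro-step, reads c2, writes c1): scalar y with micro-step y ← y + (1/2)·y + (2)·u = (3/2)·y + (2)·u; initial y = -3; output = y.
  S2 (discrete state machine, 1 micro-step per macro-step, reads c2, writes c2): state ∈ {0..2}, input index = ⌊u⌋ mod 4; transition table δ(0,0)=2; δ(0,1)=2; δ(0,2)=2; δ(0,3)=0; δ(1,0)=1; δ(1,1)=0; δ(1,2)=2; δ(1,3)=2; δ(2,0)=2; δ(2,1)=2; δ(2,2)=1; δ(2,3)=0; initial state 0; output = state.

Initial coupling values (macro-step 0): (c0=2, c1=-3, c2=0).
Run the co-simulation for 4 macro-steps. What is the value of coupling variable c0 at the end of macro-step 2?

macro 1: S0 reads c1=-3 → after 1×micro: -2; S1 reads c2=0 → after 1×micro: -9/2; S2 reads c2=0 → after 1×micro: 2 ⇒ (c0=-2, c1=-9/2, c2=2)
macro 2: S0 reads c1=-9/2 → after 1×micro: -11/2; S1 reads c2=2 → after 1×micro: -11/4; S2 reads c2=2 → after 1×micro: 1 ⇒ (c0=-11/2, c1=-11/4, c2=1)
macro 3: S0 reads c1=-11/4 → after 1×micro: -11/2; S1 reads c2=1 → after 1×micro: -17/8; S2 reads c2=1 → after 1×micro: 0 ⇒ (c0=-11/2, c1=-17/8, c2=0)
macro 4: S0 reads c1=-17/8 → after 1×micro: -39/8; S1 reads c2=0 → after 1×micro: -51/16; S2 reads c2=0 → after 1×micro: 2 ⇒ (c0=-39/8, c1=-51/16, c2=2)

c0 at macro-step 2 = -11/2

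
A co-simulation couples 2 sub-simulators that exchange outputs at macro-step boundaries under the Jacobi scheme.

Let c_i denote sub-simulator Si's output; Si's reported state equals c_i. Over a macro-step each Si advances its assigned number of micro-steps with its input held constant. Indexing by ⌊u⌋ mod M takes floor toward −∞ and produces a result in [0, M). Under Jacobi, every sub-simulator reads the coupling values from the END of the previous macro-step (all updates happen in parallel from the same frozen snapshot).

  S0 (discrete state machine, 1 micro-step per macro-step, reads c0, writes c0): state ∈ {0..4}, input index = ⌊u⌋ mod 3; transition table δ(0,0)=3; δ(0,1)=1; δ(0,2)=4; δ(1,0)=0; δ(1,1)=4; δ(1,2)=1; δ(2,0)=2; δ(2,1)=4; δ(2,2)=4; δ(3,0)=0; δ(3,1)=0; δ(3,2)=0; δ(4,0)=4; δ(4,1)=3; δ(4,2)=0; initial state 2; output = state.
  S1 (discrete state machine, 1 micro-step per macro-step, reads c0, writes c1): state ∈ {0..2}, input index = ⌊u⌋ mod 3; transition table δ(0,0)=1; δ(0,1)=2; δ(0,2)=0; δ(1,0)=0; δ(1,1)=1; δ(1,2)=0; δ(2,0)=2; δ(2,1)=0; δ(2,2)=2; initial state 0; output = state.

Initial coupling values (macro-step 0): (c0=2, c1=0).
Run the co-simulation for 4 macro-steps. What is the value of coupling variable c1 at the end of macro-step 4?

macro 1: S0 reads c0=2 → after 1×micro: 4; S1 reads c0=2 → after 1×micro: 0 ⇒ (c0=4, c1=0)
macro 2: S0 reads c0=4 → after 1×micro: 3; S1 reads c0=4 → after 1×micro: 2 ⇒ (c0=3, c1=2)
macro 3: S0 reads c0=3 → after 1×micro: 0; S1 reads c0=3 → after 1×micro: 2 ⇒ (c0=0, c1=2)
macro 4: S0 reads c0=0 → after 1×micro: 3; S1 reads c0=0 → after 1×micro: 2 ⇒ (c0=3, c1=2)

c1 at macro-step 4 = 2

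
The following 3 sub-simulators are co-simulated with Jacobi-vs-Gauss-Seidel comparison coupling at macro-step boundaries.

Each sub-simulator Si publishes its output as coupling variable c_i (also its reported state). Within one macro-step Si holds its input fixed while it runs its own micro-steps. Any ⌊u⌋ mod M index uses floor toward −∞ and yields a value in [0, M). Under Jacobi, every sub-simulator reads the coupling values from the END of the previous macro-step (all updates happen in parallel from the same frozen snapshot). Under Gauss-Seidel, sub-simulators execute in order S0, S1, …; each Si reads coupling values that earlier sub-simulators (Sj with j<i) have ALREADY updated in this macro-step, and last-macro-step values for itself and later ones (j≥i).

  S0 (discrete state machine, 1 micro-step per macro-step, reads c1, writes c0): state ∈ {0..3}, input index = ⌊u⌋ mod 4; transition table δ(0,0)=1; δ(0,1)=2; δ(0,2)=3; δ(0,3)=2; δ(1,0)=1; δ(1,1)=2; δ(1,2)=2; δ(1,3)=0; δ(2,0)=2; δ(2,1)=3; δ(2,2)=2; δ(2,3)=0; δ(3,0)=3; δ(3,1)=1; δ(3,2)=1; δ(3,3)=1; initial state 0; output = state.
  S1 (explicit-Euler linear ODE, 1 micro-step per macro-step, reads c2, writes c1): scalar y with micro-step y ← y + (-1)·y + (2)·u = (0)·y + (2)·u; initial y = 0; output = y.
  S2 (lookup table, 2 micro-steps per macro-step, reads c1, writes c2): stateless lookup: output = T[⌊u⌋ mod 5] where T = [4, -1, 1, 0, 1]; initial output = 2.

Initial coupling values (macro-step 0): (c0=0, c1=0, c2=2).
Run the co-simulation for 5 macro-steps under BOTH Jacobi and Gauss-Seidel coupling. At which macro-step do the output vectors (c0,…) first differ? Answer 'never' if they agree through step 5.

[Jacobi] macro 1: S0 reads c1=0 → after 1×micro: 1; S1 reads c2=2 → after 1×micro: 4; S2 reads c1=0 → after 2×micro: 4 ⇒ (c0=1, c1=4, c2=4)
[Jacobi] macro 2: S0 reads c1=4 → after 1×micro: 1; S1 reads c2=4 → after 1×micro: 8; S2 reads c1=4 → after 2×micro: 1 ⇒ (c0=1, c1=8, c2=1)
[Jacobi] macro 3: S0 reads c1=8 → after 1×micro: 1; S1 reads c2=1 → after 1×micro: 2; S2 reads c1=8 → after 2×micro: 0 ⇒ (c0=1, c1=2, c2=0)
[Jacobi] macro 4: S0 reads c1=2 → after 1×micro: 2; S1 reads c2=0 → after 1×micro: 0; S2 reads c1=2 → after 2×micro: 1 ⇒ (c0=2, c1=0, c2=1)
[Jacobi] macro 5: S0 reads c1=0 → after 1×micro: 2; S1 reads c2=1 → after 1×micro: 2; S2 reads c1=0 → after 2×micro: 4 ⇒ (c0=2, c1=2, c2=4)
[Gauss-Seidel] macro 1: S0 reads c1=0 → after 1×micro: 1; S1 reads c2=2 → after 1×micro: 4; S2 reads c1=4 → after 2×micro: 1 ⇒ (c0=1, c1=4, c2=1)
[Gauss-Seidel] macro 2: S0 reads c1=4 → after 1×micro: 1; S1 reads c2=1 → after 1×micro: 2; S2 reads c1=2 → after 2×micro: 1 ⇒ (c0=1, c1=2, c2=1)
[Gauss-Seidel] macro 3: S0 reads c1=2 → after 1×micro: 2; S1 reads c2=1 → after 1×micro: 2; S2 reads c1=2 → after 2×micro: 1 ⇒ (c0=2, c1=2, c2=1)
[Gauss-Seidel] macro 4: S0 reads c1=2 → after 1×micro: 2; S1 reads c2=1 → after 1×micro: 2; S2 reads c1=2 → after 2×micro: 1 ⇒ (c0=2, c1=2, c2=1)
[Gauss-Seidel] macro 5: S0 reads c1=2 → after 1×micro: 2; S1 reads c2=1 → after 1×micro: 2; S2 reads c1=2 → after 2×micro: 1 ⇒ (c0=2, c1=2, c2=1)

first divergence at macro-step: 1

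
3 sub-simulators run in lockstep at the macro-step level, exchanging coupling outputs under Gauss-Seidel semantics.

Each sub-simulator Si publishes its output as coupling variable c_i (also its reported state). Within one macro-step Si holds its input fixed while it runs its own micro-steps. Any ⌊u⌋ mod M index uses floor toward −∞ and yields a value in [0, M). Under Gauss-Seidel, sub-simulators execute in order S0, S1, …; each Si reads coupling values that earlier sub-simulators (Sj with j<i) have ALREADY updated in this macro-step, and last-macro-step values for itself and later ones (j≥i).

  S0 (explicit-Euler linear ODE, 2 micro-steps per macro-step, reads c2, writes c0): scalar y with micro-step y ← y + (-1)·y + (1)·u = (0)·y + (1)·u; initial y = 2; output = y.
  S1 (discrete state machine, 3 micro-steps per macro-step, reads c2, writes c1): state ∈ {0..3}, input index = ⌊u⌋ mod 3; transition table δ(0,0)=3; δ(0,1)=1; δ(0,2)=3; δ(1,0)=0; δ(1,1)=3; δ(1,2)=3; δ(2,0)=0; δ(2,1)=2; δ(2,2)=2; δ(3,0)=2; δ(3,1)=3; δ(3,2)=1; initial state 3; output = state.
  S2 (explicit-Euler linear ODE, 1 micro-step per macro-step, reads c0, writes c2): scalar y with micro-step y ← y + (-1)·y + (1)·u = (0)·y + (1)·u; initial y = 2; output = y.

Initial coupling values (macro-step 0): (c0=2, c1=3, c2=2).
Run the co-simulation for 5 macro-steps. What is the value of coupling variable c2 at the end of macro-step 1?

macro 1: S0 reads c2=2 → after 2×micro: 2; S1 reads c2=2 → after 3×micro: 1; S2 reads c0=2 → after 1×micro: 2 ⇒ (c0=2, c1=1, c2=2)
macro 2: S0 reads c2=2 → after 2×micro: 2; S1 reads c2=2 → after 3×micro: 3; S2 reads c0=2 → after 1×micro: 2 ⇒ (c0=2, c1=3, c2=2)
macro 3: S0 reads c2=2 → after 2×micro: 2; S1 reads c2=2 → after 3×micro: 1; S2 reads c0=2 → after 1×micro: 2 ⇒ (c0=2, c1=1, c2=2)
macro 4: S0 reads c2=2 → after 2×micro: 2; S1 reads c2=2 → after 3×micro: 3; S2 reads c0=2 → after 1×micro: 2 ⇒ (c0=2, c1=3, c2=2)
macro 5: S0 reads c2=2 → after 2×micro: 2; S1 reads c2=2 → after 3×micro: 1; S2 reads c0=2 → after 1×micro: 2 ⇒ (c0=2, c1=1, c2=2)

c2 at macro-step 1 = 2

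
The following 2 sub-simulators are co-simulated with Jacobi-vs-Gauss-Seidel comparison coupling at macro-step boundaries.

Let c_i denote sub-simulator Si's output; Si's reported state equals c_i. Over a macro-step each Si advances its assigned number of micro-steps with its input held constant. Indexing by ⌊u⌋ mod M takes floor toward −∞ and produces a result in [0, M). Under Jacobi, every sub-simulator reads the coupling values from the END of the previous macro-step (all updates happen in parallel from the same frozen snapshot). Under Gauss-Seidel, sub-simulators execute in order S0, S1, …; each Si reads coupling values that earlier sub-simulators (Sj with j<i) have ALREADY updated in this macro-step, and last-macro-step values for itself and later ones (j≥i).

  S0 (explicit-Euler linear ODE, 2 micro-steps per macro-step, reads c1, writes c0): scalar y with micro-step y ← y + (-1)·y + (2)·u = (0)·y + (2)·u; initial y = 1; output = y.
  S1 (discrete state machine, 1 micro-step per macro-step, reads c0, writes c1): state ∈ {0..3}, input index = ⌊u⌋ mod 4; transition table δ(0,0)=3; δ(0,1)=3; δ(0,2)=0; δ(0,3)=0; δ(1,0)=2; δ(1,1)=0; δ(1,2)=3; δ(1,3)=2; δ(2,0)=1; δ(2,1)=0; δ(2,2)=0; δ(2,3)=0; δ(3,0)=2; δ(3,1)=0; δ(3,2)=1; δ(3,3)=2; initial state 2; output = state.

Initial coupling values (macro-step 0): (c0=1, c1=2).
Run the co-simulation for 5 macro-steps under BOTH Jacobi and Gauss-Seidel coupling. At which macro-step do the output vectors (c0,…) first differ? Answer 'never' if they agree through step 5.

first divergence at macro-step: 1

[Jacobi] macro 1: S0 reads c1=2 → after 2×micro: 4; S1 reads c0=1 → after 1×micro: 0 ⇒ (c0=4, c1=0)
[Jacobi] macro 2: S0 reads c1=0 → after 2×micro: 0; S1 reads c0=4 → after 1×micro: 3 ⇒ (c0=0, c1=3)
[Jacobi] macro 3: S0 reads c1=3 → after 2×micro: 6; S1 reads c0=0 → after 1×micro: 2 ⇒ (c0=6, c1=2)
[Jacobi] macro 4: S0 reads c1=2 → after 2×micro: 4; S1 reads c0=6 → after 1×micro: 0 ⇒ (c0=4, c1=0)
[Jacobi] macro 5: S0 reads c1=0 → after 2×micro: 0; S1 reads c0=4 → after 1×micro: 3 ⇒ (c0=0, c1=3)
[Gauss-Seidel] macro 1: S0 reads c1=2 → after 2×micro: 4; S1 reads c0=4 → after 1×micro: 1 ⇒ (c0=4, c1=1)
[Gauss-Seidel] macro 2: S0 reads c1=1 → after 2×micro: 2; S1 reads c0=2 → after 1×micro: 3 ⇒ (c0=2, c1=3)
[Gauss-Seidel] macro 3: S0 reads c1=3 → after 2×micro: 6; S1 reads c0=6 → after 1×micro: 1 ⇒ (c0=6, c1=1)
[Gauss-Seidel] macro 4: S0 reads c1=1 → after 2×micro: 2; S1 reads c0=2 → after 1×micro: 3 ⇒ (c0=2, c1=3)
[Gauss-Seidel] macro 5: S0 reads c1=3 → after 2×micro: 6; S1 reads c0=6 → after 1×micro: 1 ⇒ (c0=6, c1=1)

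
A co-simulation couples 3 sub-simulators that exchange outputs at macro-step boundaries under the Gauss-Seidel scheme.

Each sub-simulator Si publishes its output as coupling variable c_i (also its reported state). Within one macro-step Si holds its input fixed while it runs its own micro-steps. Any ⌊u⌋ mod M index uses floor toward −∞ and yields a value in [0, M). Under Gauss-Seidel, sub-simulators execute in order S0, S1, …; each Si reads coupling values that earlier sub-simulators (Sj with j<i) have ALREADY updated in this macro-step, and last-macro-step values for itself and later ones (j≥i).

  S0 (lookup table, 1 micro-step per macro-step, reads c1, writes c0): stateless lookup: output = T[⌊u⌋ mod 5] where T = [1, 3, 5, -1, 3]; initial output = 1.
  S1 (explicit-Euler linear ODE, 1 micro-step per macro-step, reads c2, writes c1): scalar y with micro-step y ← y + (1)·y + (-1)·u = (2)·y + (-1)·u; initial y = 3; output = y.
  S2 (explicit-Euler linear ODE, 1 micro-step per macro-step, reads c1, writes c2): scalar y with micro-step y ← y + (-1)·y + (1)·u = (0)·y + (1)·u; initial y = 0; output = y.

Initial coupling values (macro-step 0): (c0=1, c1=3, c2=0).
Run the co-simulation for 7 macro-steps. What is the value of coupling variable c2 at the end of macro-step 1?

c2 at macro-step 1 = 6

macro 1: S0 reads c1=3 → after 1×micro: -1; S1 reads c2=0 → after 1×micro: 6; S2 reads c1=6 → after 1×micro: 6 ⇒ (c0=-1, c1=6, c2=6)
macro 2: S0 reads c1=6 → after 1×micro: 3; S1 reads c2=6 → after 1×micro: 6; S2 reads c1=6 → after 1×micro: 6 ⇒ (c0=3, c1=6, c2=6)
macro 3: S0 reads c1=6 → after 1×micro: 3; S1 reads c2=6 → after 1×micro: 6; S2 reads c1=6 → after 1×micro: 6 ⇒ (c0=3, c1=6, c2=6)
macro 4: S0 reads c1=6 → after 1×micro: 3; S1 reads c2=6 → after 1×micro: 6; S2 reads c1=6 → after 1×micro: 6 ⇒ (c0=3, c1=6, c2=6)
macro 5: S0 reads c1=6 → after 1×micro: 3; S1 reads c2=6 → after 1×micro: 6; S2 reads c1=6 → after 1×micro: 6 ⇒ (c0=3, c1=6, c2=6)
macro 6: S0 reads c1=6 → after 1×micro: 3; S1 reads c2=6 → after 1×micro: 6; S2 reads c1=6 → after 1×micro: 6 ⇒ (c0=3, c1=6, c2=6)
macro 7: S0 reads c1=6 → after 1×micro: 3; S1 reads c2=6 → after 1×micro: 6; S2 reads c1=6 → after 1×micro: 6 ⇒ (c0=3, c1=6, c2=6)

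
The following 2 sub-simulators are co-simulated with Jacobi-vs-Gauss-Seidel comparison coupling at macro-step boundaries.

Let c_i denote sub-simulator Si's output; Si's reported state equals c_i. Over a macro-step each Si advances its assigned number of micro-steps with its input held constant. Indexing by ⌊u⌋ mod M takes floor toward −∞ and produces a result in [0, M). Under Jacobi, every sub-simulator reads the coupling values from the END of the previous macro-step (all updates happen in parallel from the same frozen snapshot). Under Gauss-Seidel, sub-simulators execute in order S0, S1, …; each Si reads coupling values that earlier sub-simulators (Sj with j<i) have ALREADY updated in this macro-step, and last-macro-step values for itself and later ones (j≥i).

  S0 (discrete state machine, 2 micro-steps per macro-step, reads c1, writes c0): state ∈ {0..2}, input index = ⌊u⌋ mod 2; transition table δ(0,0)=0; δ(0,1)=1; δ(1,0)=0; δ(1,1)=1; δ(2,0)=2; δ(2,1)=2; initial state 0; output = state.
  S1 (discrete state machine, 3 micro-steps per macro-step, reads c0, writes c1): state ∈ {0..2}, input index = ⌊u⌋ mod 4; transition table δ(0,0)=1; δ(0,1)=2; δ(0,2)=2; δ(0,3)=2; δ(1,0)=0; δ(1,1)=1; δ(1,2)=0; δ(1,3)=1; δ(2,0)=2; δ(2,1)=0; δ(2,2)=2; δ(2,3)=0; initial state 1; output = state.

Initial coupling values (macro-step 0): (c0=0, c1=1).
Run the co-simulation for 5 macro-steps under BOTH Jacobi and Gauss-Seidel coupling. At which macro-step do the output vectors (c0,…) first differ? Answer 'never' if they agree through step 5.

first divergence at macro-step: 1

[Jacobi] macro 1: S0 reads c1=1 → after 2×micro: 1; S1 reads c0=0 → after 3×micro: 0 ⇒ (c0=1, c1=0)
[Jacobi] macro 2: S0 reads c1=0 → after 2×micro: 0; S1 reads c0=1 → after 3×micro: 2 ⇒ (c0=0, c1=2)
[Jacobi] macro 3: S0 reads c1=2 → after 2×micro: 0; S1 reads c0=0 → after 3×micro: 2 ⇒ (c0=0, c1=2)
[Jacobi] macro 4: S0 reads c1=2 → after 2×micro: 0; S1 reads c0=0 → after 3×micro: 2 ⇒ (c0=0, c1=2)
[Jacobi] macro 5: S0 reads c1=2 → after 2×micro: 0; S1 reads c0=0 → after 3×micro: 2 ⇒ (c0=0, c1=2)
[Gauss-Seidel] macro 1: S0 reads c1=1 → after 2×micro: 1; S1 reads c0=1 → after 3×micro: 1 ⇒ (c0=1, c1=1)
[Gauss-Seidel] macro 2: S0 reads c1=1 → after 2×micro: 1; S1 reads c0=1 → after 3×micro: 1 ⇒ (c0=1, c1=1)
[Gauss-Seidel] macro 3: S0 reads c1=1 → after 2×micro: 1; S1 reads c0=1 → after 3×micro: 1 ⇒ (c0=1, c1=1)
[Gauss-Seidel] macro 4: S0 reads c1=1 → after 2×micro: 1; S1 reads c0=1 → after 3×micro: 1 ⇒ (c0=1, c1=1)
[Gauss-Seidel] macro 5: S0 reads c1=1 → after 2×micro: 1; S1 reads c0=1 → after 3×micro: 1 ⇒ (c0=1, c1=1)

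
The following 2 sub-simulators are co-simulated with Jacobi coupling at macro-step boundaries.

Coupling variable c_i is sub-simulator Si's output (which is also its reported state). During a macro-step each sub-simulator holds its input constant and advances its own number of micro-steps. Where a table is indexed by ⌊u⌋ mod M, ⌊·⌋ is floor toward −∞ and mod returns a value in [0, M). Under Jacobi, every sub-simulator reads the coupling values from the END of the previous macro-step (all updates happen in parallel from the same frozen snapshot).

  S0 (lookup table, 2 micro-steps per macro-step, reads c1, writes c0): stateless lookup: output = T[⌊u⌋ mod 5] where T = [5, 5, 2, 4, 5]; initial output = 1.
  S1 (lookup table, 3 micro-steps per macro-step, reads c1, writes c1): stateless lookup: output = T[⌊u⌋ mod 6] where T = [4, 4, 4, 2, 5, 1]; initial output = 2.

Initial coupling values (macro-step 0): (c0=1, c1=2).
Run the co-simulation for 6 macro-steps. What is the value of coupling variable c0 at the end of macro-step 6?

macro 1: S0 reads c1=2 → after 2×micro: 2; S1 reads c1=2 → after 3×micro: 4 ⇒ (c0=2, c1=4)
macro 2: S0 reads c1=4 → after 2×micro: 5; S1 reads c1=4 → after 3×micro: 5 ⇒ (c0=5, c1=5)
macro 3: S0 reads c1=5 → after 2×micro: 5; S1 reads c1=5 → after 3×micro: 1 ⇒ (c0=5, c1=1)
macro 4: S0 reads c1=1 → after 2×micro: 5; S1 reads c1=1 → after 3×micro: 4 ⇒ (c0=5, c1=4)
macro 5: S0 reads c1=4 → after 2×micro: 5; S1 reads c1=4 → after 3×micro: 5 ⇒ (c0=5, c1=5)
macro 6: S0 reads c1=5 → after 2×micro: 5; S1 reads c1=5 → after 3×micro: 1 ⇒ (c0=5, c1=1)

c0 at macro-step 6 = 5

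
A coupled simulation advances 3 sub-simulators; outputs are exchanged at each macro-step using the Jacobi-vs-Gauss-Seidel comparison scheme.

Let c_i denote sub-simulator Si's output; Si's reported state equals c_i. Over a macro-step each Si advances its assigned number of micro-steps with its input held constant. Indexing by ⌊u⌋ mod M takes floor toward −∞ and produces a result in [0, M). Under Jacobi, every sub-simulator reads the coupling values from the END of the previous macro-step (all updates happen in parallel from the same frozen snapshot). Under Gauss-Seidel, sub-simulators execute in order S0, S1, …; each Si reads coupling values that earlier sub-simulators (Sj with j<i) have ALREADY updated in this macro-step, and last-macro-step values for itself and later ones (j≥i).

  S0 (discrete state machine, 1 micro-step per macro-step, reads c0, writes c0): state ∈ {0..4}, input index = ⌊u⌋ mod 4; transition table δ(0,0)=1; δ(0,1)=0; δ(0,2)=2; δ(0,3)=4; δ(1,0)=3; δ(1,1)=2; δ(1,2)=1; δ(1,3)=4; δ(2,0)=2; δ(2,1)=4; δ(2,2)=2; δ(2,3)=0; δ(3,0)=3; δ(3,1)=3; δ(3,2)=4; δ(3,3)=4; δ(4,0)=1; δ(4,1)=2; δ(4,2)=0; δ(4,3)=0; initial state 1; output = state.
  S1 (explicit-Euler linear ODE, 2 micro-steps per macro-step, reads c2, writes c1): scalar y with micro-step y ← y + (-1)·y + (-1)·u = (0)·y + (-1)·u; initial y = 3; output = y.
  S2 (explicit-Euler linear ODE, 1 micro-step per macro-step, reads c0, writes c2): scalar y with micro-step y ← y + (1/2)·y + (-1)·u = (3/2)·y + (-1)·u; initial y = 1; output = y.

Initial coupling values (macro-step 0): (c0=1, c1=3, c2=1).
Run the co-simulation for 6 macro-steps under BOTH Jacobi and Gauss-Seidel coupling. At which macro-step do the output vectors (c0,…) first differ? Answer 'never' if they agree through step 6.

[Jacobi] macro 1: S0 reads c0=1 → after 1×micro: 2; S1 reads c2=1 → after 2×micro: -1; S2 reads c0=1 → after 1×micro: 1/2 ⇒ (c0=2, c1=-1, c2=1/2)
[Jacobi] macro 2: S0 reads c0=2 → after 1×micro: 2; S1 reads c2=1/2 → after 2×micro: -1/2; S2 reads c0=2 → after 1×micro: -5/4 ⇒ (c0=2, c1=-1/2, c2=-5/4)
[Jacobi] macro 3: S0 reads c0=2 → after 1×micro: 2; S1 reads c2=-5/4 → after 2×micro: 5/4; S2 reads c0=2 → after 1×micro: -31/8 ⇒ (c0=2, c1=5/4, c2=-31/8)
[Jacobi] macro 4: S0 reads c0=2 → after 1×micro: 2; S1 reads c2=-31/8 → after 2×micro: 31/8; S2 reads c0=2 → after 1×micro: -125/16 ⇒ (c0=2, c1=31/8, c2=-125/16)
[Jacobi] macro 5: S0 reads c0=2 → after 1×micro: 2; S1 reads c2=-125/16 → after 2×micro: 125/16; S2 reads c0=2 → after 1×micro: -439/32 ⇒ (c0=2, c1=125/16, c2=-439/32)
[Jacobi] macro 6: S0 reads c0=2 → after 1×micro: 2; S1 reads c2=-439/32 → after 2×micro: 439/32; S2 reads c0=2 → after 1×micro: -1445/64 ⇒ (c0=2, c1=439/32, c2=-1445/64)
[Gauss-Seidel] macro 1: S0 reads c0=1 → after 1×micro: 2; S1 reads c2=1 → after 2×micro: -1; S2 reads c0=2 → after 1×micro: -1/2 ⇒ (c0=2, c1=-1, c2=-1/2)
[Gauss-Seidel] macro 2: S0 reads c0=2 → after 1×micro: 2; S1 reads c2=-1/2 → after 2×micro: 1/2; S2 reads c0=2 → after 1×micro: -11/4 ⇒ (c0=2, c1=1/2, c2=-11/4)
[Gauss-Seidel] macro 3: S0 reads c0=2 → after 1×micro: 2; S1 reads c2=-11/4 → after 2×micro: 11/4; S2 reads c0=2 → after 1×micro: -49/8 ⇒ (c0=2, c1=11/4, c2=-49/8)
[Gauss-Seidel] macro 4: S0 reads c0=2 → after 1×micro: 2; S1 reads c2=-49/8 → after 2×micro: 49/8; S2 reads c0=2 → after 1×micro: -179/16 ⇒ (c0=2, c1=49/8, c2=-179/16)
[Gauss-Seidel] macro 5: S0 reads c0=2 → after 1×micro: 2; S1 reads c2=-179/16 → after 2×micro: 179/16; S2 reads c0=2 → after 1×micro: -601/32 ⇒ (c0=2, c1=179/16, c2=-601/32)
[Gauss-Seidel] macro 6: S0 reads c0=2 → after 1×micro: 2; S1 reads c2=-601/32 → after 2×micro: 601/32; S2 reads c0=2 → after 1×micro: -1931/64 ⇒ (c0=2, c1=601/32, c2=-1931/64)

first divergence at macro-step: 1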